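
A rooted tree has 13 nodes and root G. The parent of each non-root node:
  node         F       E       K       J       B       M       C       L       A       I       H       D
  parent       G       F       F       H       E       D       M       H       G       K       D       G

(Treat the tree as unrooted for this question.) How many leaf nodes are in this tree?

6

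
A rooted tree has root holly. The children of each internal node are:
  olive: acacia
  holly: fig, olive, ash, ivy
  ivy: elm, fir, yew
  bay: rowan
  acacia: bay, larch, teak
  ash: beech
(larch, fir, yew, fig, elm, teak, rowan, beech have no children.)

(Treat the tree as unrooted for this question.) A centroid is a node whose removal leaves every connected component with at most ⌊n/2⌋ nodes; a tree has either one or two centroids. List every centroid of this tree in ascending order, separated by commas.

If holly is removed the pieces have sizes 6, 4, 2, 1, all ≤ ⌊14/2⌋ = 7.
Every other node leaves some component of size > 7, so the centroid is unique.

holly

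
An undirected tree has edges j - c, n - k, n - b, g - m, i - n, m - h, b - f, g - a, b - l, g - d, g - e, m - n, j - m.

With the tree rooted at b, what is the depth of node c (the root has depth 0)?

Climbing from c to the root: c – j – m – n – b. That's 4 steps.

4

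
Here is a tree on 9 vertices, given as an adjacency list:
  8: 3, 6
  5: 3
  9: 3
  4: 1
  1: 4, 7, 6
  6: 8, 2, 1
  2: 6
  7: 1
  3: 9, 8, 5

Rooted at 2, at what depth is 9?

4

2 → 6 → 8 → 3 → 9 — 4 edges.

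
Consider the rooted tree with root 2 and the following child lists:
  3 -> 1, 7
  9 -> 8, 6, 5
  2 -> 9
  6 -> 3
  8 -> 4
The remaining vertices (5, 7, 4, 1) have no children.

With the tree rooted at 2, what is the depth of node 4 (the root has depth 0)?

3

2 → 9 → 8 → 4 — 3 edges.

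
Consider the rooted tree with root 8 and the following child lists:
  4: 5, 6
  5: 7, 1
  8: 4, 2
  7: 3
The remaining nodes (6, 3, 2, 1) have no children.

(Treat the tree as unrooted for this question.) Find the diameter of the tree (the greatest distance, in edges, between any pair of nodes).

BFS from 3 reaches 2 last, at distance 5; BFS from 2 confirms no node is farther.
Path: 3 - 7 - 5 - 4 - 8 - 2.

5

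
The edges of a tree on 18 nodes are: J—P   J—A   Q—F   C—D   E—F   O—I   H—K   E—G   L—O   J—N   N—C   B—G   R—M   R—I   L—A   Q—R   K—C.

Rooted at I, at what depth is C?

6

Path from I to C: I – O – L – A – J – N – C, which has 6 edges.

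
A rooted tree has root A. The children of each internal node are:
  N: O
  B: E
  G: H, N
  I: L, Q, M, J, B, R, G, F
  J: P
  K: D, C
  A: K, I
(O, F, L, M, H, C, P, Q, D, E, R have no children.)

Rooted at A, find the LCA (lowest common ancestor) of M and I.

Path M→root: M I A; path I→root: I A.
First common node: I.

I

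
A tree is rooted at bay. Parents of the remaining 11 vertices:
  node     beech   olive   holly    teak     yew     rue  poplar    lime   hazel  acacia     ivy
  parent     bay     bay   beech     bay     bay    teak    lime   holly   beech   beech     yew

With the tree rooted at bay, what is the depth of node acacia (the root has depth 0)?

2

bay – beech – acacia — 2 edges.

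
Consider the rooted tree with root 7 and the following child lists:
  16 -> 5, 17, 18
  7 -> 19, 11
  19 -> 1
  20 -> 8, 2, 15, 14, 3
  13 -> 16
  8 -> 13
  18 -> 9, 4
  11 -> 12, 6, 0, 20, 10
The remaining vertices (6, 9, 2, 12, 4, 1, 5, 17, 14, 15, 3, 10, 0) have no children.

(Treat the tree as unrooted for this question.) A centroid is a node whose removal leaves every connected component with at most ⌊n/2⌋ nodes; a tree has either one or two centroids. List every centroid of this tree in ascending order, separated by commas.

20

Delete 20: the remaining components have sizes 8, 8, 1, 1, 1, 1. Max 8 ≤ 10, so 20 is a centroid.
Every other node leaves some component of size > 10, so the centroid is unique.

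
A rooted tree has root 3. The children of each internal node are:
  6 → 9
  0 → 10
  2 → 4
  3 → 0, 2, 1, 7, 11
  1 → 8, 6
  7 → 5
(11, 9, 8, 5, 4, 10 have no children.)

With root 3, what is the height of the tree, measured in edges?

The longest root-to-leaf path is 3 → 1 → 6 → 9 (3 edges).

3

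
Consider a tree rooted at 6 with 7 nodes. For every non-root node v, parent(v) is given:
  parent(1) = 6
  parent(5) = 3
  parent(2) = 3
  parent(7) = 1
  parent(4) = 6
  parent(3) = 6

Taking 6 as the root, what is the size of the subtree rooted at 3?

3

The subtree rooted at 3 contains: 3, 2, 5 — 3 nodes.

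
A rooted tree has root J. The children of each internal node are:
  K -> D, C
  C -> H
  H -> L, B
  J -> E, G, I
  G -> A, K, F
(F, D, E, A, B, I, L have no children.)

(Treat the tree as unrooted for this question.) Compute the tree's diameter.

6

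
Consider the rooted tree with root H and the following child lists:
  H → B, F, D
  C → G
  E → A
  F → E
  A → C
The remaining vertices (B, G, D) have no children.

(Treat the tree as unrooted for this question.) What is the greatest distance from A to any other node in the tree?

The node farthest from A is B (D also at distance 4), via A–E–F–H–B — 4 edges.

4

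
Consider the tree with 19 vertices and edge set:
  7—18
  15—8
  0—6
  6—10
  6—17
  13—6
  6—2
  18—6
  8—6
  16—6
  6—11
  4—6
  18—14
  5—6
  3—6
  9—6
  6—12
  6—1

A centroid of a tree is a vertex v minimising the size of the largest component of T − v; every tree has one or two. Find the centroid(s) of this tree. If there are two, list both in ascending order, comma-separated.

Delete 6: the remaining components have sizes 3, 2, 1, 1, 1, 1, 1, 1, 1, 1, 1, 1, 1, 1, 1. Max 3 ≤ 9, so 6 is a centroid.
No neighbour of 6 does as well, so 6 is the unique centroid.

6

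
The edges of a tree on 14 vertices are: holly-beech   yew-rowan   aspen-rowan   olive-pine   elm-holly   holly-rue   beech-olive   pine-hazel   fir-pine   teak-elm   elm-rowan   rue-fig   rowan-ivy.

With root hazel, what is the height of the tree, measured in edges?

7

The longest root-to-leaf path is hazel–pine–olive–beech–holly–elm–rowan–aspen (7 edges).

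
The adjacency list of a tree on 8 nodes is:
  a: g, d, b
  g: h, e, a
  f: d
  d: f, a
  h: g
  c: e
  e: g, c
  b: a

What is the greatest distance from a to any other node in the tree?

3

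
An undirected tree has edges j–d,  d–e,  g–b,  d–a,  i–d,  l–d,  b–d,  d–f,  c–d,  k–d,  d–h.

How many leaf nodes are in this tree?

10

The leaves are a, c, e, f, g, h, i, j, k, l.
That is 10 leaves.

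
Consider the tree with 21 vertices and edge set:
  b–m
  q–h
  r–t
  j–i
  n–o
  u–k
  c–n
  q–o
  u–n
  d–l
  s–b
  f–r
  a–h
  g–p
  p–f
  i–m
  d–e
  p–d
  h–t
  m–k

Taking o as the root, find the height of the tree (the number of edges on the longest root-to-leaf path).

The longest root-to-leaf path is o-q-h-t-r-f-p-d-e (8 edges).

8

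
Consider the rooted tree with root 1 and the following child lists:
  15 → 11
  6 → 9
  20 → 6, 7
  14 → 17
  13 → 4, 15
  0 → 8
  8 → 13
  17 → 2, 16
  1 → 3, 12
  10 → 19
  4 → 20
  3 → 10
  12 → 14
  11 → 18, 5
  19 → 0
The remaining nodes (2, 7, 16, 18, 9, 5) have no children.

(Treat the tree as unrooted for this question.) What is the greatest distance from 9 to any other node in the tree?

14

The node farthest from 9 is 16 (2 also at distance 14), via 9 – 6 – 20 – 4 – 13 – 8 – 0 – 19 – 10 – 3 – 1 – 12 – 14 – 17 – 16 — 14 edges.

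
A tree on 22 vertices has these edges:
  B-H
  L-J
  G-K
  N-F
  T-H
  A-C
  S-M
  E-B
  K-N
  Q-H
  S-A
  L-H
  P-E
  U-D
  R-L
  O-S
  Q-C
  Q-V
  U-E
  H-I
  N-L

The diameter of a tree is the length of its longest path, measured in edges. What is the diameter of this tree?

A longest path is O–S–A–C–Q–H–B–E–U–D, with 9 edges.

9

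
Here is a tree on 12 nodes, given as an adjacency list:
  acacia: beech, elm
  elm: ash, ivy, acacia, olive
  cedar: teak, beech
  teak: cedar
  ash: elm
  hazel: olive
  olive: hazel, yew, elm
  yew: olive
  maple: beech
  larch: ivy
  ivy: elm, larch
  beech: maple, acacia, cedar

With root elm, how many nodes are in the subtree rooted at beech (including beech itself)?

4

Descendants of beech (including itself): beech, maple, cedar, teak. That's 4.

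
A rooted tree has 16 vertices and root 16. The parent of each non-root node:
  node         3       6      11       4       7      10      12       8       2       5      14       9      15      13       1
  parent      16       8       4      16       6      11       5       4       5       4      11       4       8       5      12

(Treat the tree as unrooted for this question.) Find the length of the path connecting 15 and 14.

The path is 15–8–4–11–14, which has 4 edges.

4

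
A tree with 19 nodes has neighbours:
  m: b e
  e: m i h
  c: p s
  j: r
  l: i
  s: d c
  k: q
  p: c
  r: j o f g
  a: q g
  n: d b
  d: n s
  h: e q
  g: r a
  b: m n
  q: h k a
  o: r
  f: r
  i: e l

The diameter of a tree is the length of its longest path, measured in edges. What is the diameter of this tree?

13

A longest path is p - c - s - d - n - b - m - e - h - q - a - g - r - o, with 13 edges.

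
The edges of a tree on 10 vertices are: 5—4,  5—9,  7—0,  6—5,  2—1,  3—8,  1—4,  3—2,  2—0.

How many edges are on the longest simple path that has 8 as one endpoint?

Distances from 8 peak at 6, attained at 9 (6 also at distance 6).
8 – 3 – 2 – 1 – 4 – 5 – 9

6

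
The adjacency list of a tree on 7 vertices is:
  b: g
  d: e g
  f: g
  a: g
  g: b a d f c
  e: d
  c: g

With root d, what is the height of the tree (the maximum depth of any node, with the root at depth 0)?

2

A deepest node is c, reached by d-g-c.
That path has 2 edges, so the height is 2.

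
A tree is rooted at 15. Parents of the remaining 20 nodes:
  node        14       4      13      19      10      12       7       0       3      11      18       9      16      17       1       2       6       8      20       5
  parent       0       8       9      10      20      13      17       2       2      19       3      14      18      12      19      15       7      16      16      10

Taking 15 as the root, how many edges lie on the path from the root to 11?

Path from 15 to 11: 15 → 2 → 3 → 18 → 16 → 20 → 10 → 19 → 11, which has 8 edges.

8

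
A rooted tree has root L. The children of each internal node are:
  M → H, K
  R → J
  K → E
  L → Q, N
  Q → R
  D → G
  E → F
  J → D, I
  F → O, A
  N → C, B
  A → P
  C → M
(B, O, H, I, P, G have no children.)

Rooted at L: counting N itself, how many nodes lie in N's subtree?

11

Descendants of N (including itself): N, B, C, M, K, H, E, F, O, A, P. That's 11.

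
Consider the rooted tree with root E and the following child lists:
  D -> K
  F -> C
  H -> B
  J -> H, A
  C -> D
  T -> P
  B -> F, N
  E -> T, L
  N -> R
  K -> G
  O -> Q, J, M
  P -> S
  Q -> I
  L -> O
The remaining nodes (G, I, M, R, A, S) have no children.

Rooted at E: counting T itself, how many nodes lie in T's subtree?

3

The subtree rooted at T contains: T, P, S — 3 nodes.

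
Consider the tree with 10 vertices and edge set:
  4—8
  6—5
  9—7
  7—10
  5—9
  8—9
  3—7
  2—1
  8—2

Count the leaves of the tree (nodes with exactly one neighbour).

5

Degree-1 nodes: 1, 3, 4, 6, 10 — 5 of them.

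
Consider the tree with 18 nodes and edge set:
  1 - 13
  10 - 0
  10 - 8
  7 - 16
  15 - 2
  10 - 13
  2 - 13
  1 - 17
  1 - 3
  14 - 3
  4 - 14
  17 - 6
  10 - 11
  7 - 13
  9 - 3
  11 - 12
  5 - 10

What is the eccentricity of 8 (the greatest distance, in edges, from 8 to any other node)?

The node farthest from 8 is 4, via 8–10–13–1–3–14–4 — 6 edges.

6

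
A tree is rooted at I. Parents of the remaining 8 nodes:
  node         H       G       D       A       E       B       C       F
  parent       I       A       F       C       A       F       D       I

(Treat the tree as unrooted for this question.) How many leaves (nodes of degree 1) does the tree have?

Degree-1 nodes: B, E, G, H — 4 of them.

4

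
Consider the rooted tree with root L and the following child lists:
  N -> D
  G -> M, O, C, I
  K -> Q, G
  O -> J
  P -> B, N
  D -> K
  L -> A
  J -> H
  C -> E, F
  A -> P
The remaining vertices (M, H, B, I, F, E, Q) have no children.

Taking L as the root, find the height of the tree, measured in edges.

9

H sits deepest: L–A–P–N–D–K–G–O–J–H — 9 edges from the root.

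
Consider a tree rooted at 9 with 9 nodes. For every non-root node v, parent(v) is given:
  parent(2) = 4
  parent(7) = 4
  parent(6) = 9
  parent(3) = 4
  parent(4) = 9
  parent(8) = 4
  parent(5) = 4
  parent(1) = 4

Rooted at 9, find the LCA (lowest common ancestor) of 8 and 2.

8's ancestor chain is 8, 4, 9 and 2's is 2, 4, 9; they first meet at 4.

4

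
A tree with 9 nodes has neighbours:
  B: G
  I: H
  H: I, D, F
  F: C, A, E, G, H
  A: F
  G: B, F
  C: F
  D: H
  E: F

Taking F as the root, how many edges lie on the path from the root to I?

2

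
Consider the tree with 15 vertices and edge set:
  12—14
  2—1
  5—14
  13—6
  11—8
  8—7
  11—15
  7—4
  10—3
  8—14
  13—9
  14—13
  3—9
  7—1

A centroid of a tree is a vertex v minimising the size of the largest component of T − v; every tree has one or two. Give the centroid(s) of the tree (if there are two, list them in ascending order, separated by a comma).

Removing 14 splits the tree into components of sizes 7, 5, 1, 1; the largest is 7 ≤ ⌊15/2⌋ = 7.
Every other node leaves some component of size > 7, so the centroid is unique.

14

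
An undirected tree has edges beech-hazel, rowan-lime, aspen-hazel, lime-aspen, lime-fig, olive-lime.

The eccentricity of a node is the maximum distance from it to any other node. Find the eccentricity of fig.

4

The node farthest from fig is beech, via fig–lime–aspen–hazel–beech — 4 edges.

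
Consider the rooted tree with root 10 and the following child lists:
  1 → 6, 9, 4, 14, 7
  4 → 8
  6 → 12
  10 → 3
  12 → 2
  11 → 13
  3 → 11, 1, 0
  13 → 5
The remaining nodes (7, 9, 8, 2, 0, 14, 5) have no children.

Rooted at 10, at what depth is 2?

5

Climbing from 2 to the root: 2 – 12 – 6 – 1 – 3 – 10. That's 5 steps.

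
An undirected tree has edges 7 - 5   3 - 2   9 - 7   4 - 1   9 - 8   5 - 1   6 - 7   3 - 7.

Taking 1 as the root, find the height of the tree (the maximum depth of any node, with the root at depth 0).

A deepest node is 8, reached by 1 → 5 → 7 → 9 → 8.
That path has 4 edges, so the height is 4.

4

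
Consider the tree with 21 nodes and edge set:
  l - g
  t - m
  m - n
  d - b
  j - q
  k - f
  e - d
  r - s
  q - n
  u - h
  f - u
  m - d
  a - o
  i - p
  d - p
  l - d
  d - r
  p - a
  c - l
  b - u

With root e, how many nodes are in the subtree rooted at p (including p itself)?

4

Descendants of p (including itself): p, i, a, o. That's 4.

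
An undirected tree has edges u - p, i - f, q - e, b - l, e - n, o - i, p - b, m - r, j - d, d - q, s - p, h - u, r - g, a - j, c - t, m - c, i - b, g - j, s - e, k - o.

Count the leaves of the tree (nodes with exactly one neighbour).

The leaves are a, f, h, k, l, n, t.
That is 7 leaves.

7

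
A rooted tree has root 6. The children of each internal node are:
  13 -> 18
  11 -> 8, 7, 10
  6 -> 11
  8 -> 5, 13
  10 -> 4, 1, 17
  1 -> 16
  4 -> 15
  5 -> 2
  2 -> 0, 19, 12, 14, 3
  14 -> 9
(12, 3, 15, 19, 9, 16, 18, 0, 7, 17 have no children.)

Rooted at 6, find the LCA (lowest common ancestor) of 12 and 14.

Ancestors of 12 (toward the root): 12, 2, 5, 8, 11, 6.
Ancestors of 14: 14, 2, 5, 8, 11, 6.
The deepest node appearing in both lists is 2.

2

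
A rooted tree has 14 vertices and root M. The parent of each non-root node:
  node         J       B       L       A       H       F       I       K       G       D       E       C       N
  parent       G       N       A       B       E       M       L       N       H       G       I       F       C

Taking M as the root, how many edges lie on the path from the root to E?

Path from M to E: M → F → C → N → B → A → L → I → E, which has 8 edges.

8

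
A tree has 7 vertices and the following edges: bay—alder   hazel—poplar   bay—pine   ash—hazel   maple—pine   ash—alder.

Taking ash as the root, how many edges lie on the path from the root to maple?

4

Path from ash to maple: ash–alder–bay–pine–maple, which has 4 edges.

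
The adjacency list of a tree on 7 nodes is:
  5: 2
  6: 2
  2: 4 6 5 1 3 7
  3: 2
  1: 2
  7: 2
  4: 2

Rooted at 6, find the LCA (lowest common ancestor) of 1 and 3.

Path 1→root: 1 2 6; path 3→root: 3 2 6.
First common node: 2.

2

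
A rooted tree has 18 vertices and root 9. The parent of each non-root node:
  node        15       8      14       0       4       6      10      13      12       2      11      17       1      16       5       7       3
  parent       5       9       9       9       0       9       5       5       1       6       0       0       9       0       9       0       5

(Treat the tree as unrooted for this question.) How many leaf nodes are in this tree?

13

The leaves are 2, 3, 4, 7, 8, 10, 11, 12, 13, 14, 15, 16, 17.
That is 13 leaves.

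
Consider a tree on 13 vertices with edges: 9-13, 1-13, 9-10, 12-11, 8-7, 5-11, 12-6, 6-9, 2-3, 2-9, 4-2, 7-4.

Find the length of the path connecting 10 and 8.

5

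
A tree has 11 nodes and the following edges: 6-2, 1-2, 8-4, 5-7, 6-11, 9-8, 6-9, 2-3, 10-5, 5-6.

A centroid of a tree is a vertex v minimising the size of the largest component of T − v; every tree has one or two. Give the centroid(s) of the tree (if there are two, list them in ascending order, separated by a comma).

Removing 6 splits the tree into components of sizes 3, 3, 3, 1; the largest is 3 ≤ ⌊11/2⌋ = 5.
Every other node leaves some component of size > 5, so the centroid is unique.

6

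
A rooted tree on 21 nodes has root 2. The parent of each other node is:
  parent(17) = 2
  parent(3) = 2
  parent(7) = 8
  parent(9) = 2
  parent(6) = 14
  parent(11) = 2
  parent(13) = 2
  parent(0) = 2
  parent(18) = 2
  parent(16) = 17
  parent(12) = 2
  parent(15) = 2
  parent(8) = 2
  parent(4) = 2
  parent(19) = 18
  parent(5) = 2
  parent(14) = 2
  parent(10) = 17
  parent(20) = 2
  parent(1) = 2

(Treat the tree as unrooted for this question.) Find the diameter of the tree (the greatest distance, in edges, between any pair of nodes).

4

BFS from 6 reaches 10 last, at distance 4; BFS from 10 confirms no node is farther.
Path: 6–14–2–17–10.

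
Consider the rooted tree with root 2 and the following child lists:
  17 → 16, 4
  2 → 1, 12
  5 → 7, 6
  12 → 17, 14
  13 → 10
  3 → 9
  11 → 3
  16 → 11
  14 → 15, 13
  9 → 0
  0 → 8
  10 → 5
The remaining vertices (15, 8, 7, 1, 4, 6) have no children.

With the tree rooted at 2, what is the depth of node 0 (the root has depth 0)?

7

Path from 2 to 0: 2 – 12 – 17 – 16 – 11 – 3 – 9 – 0, which has 7 edges.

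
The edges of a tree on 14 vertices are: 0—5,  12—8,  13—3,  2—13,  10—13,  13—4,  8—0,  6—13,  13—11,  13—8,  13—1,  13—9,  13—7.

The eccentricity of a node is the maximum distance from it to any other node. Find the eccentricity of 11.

Distances from 11 peak at 4, attained at 5.
11–13–8–0–5

4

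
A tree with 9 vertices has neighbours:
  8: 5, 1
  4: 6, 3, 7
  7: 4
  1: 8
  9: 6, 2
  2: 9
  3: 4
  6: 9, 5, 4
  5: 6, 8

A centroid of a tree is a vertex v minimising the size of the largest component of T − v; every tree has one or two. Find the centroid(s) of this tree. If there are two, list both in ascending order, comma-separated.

6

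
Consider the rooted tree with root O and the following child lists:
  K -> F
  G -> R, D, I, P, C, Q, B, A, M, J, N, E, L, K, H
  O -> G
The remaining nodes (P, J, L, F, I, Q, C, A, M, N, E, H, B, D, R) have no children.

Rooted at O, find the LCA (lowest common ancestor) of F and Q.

G

Path F→root: F K G O; path Q→root: Q G O.
First common node: G.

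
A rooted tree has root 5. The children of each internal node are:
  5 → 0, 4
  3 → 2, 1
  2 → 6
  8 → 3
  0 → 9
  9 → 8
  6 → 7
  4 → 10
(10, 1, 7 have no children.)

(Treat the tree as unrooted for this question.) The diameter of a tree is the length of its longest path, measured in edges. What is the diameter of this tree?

9

Starting from 7, a farthest node is 10 at distance 9.
One longest path: 7 - 6 - 2 - 3 - 8 - 9 - 0 - 5 - 4 - 10.
So the diameter is 9.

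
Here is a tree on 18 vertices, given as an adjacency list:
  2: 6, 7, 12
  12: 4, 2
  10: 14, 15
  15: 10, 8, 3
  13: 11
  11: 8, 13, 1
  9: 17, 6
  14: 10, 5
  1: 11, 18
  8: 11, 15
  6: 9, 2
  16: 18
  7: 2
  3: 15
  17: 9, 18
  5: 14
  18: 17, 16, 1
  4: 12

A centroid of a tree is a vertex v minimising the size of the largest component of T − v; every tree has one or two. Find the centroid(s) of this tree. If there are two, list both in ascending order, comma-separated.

1, 18

If 1 is removed the pieces have sizes 9, 8, all ≤ ⌊18/2⌋ = 9.
Its neighbour 18 also leaves a largest component of size 9, so both are centroids.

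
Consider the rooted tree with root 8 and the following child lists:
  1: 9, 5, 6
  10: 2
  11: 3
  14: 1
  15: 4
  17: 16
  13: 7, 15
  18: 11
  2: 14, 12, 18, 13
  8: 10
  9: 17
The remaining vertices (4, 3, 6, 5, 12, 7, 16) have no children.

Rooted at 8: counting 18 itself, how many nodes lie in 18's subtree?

3

Descendants of 18 (including itself): 18, 11, 3. That's 3.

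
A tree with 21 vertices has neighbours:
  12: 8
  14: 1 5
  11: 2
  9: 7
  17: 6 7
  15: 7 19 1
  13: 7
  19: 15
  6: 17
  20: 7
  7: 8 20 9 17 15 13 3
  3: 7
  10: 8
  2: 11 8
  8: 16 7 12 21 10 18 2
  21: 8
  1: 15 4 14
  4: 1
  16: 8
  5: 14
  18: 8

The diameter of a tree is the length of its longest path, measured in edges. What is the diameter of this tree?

7

Starting from 11, a farthest node is 5 at distance 7.
One longest path: 11 – 2 – 8 – 7 – 15 – 1 – 14 – 5.
So the diameter is 7.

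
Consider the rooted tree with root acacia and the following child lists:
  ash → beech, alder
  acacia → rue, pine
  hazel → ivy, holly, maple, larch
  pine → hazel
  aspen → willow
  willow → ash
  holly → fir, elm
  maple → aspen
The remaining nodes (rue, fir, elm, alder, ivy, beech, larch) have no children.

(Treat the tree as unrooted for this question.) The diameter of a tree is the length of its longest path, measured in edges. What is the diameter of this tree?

Starting from beech, a farthest node is rue at distance 8.
One longest path: beech–ash–willow–aspen–maple–hazel–pine–acacia–rue.
So the diameter is 8.

8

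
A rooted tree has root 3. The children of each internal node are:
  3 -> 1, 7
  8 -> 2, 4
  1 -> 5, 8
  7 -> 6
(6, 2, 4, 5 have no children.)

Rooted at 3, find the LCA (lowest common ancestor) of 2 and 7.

Ancestors of 2 (toward the root): 2, 8, 1, 3.
Ancestors of 7: 7, 3.
The deepest node appearing in both lists is 3.

3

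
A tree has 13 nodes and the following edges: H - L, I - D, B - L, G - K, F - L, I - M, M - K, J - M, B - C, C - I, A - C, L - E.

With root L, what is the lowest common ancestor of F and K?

F's ancestor chain is F, L and K's is K, M, I, C, B, L; they first meet at L.

L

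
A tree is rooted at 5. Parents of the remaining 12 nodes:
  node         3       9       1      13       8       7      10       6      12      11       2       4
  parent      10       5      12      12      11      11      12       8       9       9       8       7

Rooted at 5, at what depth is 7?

3

Climbing from 7 to the root: 7–11–9–5. That's 3 steps.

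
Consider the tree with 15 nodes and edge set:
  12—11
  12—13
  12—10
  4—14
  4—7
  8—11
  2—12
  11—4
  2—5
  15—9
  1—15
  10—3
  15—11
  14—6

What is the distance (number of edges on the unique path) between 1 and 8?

3

1–15–11–8: 3 edges.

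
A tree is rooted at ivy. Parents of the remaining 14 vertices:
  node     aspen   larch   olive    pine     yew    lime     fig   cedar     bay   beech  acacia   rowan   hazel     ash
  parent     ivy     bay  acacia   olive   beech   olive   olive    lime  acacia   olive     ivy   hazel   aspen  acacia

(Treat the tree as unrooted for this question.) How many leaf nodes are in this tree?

7

Exactly 7 nodes have a single neighbour: ash, cedar, fig, larch, pine, rowan, yew.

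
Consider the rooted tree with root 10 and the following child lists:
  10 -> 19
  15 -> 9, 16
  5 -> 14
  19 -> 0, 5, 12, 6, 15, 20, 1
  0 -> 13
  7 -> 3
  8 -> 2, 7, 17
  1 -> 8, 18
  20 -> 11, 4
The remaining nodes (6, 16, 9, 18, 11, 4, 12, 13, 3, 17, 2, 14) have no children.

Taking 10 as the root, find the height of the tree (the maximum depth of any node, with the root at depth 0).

3 sits deepest: 10 → 19 → 1 → 8 → 7 → 3 — 5 edges from the root.

5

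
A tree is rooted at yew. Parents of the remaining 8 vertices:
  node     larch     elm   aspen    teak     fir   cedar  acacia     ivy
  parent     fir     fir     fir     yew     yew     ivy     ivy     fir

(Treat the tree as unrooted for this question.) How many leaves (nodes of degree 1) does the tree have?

6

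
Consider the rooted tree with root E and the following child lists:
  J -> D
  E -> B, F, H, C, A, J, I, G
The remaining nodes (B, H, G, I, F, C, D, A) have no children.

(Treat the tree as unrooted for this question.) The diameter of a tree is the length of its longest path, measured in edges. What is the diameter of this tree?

Starting from D, a farthest node is B at distance 3.
One longest path: D - J - E - B.
So the diameter is 3.

3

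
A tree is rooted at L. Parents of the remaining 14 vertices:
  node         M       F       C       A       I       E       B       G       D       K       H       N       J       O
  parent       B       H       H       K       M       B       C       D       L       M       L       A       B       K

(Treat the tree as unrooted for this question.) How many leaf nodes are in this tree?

7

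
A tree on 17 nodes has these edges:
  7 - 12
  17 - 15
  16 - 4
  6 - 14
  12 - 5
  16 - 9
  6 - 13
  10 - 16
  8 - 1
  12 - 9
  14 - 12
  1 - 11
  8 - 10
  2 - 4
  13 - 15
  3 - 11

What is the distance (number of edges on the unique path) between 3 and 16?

5

The path is 3–11–1–8–10–16, which has 5 edges.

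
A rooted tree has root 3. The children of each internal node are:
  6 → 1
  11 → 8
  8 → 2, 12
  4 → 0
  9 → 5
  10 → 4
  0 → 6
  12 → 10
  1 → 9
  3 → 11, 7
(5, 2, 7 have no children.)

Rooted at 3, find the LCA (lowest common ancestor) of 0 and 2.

8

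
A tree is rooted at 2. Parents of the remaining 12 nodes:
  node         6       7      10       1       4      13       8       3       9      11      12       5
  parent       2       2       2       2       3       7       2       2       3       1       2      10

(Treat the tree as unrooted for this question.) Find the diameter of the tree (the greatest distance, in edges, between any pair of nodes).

4

Starting from 13, a farthest node is 5 at distance 4.
One longest path: 13 – 7 – 2 – 10 – 5.
So the diameter is 4.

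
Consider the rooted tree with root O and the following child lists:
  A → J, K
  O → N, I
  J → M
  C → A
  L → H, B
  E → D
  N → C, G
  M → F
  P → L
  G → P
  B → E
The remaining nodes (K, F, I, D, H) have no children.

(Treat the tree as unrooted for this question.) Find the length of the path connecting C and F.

4

Walking from C: C - A - J - M - F. Length 4.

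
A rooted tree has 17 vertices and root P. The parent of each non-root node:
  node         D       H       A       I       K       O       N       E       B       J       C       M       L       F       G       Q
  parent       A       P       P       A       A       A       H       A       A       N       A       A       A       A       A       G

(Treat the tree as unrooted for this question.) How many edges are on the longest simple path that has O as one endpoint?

Distances from O peak at 5, attained at J.
O – A – P – H – N – J

5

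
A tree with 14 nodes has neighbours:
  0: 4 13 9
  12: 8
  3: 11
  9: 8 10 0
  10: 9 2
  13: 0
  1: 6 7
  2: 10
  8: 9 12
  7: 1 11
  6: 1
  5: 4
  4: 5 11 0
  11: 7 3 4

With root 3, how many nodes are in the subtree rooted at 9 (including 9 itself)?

The subtree rooted at 9 contains: 9, 10, 8, 2, 12 — 5 nodes.

5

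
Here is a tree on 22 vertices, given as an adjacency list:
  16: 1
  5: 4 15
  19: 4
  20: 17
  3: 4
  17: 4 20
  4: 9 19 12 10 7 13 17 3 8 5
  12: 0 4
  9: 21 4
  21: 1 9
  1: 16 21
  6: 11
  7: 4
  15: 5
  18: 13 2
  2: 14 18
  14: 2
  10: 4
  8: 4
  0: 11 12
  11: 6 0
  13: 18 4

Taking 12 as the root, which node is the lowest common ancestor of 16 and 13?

4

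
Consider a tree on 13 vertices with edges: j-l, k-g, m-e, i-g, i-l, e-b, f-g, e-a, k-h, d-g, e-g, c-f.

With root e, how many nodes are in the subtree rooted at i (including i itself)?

3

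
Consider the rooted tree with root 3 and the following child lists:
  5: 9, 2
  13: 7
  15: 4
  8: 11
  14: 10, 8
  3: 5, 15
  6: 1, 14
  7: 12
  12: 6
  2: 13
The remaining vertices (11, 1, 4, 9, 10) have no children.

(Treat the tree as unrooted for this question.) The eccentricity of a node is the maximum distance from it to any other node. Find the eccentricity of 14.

Distances from 14 peak at 9, attained at 4.
14-6-12-7-13-2-5-3-15-4

9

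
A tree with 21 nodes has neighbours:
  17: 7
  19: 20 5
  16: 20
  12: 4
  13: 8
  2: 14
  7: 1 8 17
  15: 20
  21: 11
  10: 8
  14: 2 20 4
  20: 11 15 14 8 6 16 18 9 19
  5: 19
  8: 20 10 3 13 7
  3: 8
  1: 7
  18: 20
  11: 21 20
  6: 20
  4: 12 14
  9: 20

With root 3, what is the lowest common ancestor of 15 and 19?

Path 15→root: 15 20 8 3; path 19→root: 19 20 8 3.
First common node: 20.

20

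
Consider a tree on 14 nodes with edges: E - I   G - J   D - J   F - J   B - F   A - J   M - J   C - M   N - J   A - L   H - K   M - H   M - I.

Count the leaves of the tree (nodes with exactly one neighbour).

8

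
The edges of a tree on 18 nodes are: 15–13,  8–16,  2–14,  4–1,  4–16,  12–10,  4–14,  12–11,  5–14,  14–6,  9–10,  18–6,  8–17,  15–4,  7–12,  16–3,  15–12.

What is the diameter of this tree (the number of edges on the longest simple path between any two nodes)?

7

BFS from 17 reaches 9 last, at distance 7; BFS from 9 confirms no node is farther.
Path: 17-8-16-4-15-12-10-9.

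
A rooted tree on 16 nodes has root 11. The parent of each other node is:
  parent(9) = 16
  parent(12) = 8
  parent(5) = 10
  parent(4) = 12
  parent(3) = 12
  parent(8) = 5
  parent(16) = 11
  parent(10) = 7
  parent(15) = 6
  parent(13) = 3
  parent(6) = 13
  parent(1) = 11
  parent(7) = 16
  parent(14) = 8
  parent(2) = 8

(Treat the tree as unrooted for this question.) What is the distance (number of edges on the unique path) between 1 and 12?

Walking from 1: 1 – 11 – 16 – 7 – 10 – 5 – 8 – 12. Length 7.

7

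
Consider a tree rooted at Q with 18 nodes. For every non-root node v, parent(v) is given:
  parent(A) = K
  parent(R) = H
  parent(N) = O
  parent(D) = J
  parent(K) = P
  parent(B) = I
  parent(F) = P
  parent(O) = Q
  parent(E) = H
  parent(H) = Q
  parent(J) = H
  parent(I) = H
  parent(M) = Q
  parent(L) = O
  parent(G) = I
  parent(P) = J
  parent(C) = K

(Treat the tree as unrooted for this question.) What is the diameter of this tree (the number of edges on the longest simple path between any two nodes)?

7

BFS from L reaches C last, at distance 7; BFS from C confirms no node is farther.
Path: L – O – Q – H – J – P – K – C.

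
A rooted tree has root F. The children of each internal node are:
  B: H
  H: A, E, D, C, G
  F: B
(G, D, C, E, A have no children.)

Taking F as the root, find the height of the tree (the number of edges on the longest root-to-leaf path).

The longest root-to-leaf path is F–B–H–E (3 edges).

3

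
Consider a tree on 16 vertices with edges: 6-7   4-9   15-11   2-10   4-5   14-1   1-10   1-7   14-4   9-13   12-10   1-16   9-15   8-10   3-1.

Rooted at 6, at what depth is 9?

Climbing from 9 to the root: 9 → 4 → 14 → 1 → 7 → 6. That's 5 steps.

5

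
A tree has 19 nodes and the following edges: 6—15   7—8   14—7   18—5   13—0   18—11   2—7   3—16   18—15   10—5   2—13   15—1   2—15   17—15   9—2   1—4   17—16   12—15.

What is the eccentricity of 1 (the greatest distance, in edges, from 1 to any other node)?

Distances from 1 peak at 4, attained at 10 (8, 0, 14, 3 also at distance 4).
1 – 15 – 18 – 5 – 10

4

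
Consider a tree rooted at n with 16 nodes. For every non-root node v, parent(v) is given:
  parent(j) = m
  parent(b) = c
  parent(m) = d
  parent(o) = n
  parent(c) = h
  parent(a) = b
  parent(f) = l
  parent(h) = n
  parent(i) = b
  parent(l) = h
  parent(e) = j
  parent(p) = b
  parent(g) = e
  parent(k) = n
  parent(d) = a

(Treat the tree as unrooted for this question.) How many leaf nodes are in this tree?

6

Degree-1 nodes: f, g, i, k, o, p — 6 of them.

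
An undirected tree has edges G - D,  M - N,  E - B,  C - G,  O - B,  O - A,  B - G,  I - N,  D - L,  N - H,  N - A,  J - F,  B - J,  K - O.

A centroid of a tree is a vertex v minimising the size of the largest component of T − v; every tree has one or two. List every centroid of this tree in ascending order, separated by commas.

Removing B splits the tree into components of sizes 7, 4, 2, 1; the largest is 7 ≤ ⌊15/2⌋ = 7.
Every other node leaves some component of size > 7, so the centroid is unique.

B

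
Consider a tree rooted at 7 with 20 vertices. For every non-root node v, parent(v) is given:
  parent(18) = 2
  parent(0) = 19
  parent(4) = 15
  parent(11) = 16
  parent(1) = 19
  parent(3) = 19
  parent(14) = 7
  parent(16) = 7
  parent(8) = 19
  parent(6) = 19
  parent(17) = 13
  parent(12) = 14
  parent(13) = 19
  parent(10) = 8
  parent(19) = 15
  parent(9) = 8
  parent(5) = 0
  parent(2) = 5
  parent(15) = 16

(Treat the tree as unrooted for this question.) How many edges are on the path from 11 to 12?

The path is 11 - 16 - 7 - 14 - 12, which has 4 edges.

4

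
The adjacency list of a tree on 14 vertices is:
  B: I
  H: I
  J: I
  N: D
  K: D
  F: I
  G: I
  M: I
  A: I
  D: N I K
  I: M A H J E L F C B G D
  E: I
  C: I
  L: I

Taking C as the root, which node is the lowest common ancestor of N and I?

Path N→root: N D I C; path I→root: I C.
First common node: I.

I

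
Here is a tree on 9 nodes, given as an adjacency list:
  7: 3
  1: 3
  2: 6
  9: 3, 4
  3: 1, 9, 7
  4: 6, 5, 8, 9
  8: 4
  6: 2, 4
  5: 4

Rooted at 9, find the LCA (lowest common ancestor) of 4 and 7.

9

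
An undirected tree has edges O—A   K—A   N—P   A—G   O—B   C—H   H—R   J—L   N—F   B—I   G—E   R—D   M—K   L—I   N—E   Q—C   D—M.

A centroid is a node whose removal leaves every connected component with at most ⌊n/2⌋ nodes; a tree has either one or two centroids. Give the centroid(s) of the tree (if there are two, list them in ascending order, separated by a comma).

A

If A is removed the pieces have sizes 7, 5, 5, all ≤ ⌊18/2⌋ = 9.
No neighbour of A does as well, so A is the unique centroid.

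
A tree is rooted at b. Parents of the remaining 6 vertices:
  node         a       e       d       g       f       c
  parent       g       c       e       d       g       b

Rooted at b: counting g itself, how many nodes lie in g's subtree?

3

g's subtree: {g, f, a}, size 3.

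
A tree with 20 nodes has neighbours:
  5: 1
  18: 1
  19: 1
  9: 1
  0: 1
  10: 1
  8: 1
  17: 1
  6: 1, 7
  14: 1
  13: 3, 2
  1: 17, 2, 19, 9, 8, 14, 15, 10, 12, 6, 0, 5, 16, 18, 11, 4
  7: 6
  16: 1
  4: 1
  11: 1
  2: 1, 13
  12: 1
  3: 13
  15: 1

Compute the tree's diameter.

Starting from 3, a farthest node is 7 at distance 5.
One longest path: 3 – 13 – 2 – 1 – 6 – 7.
So the diameter is 5.

5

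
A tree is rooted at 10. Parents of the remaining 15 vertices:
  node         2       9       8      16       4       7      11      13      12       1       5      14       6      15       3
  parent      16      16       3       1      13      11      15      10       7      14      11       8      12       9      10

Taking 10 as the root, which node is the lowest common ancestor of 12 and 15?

15

Path 12→root: 12 7 11 15 9 16 1 14 8 3 10; path 15→root: 15 9 16 1 14 8 3 10.
First common node: 15.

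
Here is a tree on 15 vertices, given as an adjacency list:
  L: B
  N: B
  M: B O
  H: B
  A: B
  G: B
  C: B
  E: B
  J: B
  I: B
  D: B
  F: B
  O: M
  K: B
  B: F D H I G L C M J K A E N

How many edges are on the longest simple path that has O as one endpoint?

A farthest node from O is F (H, J, A, D, N, K, L, G, C, I, E also at distance 3).
The path O–M–B–F has 3 edges.

3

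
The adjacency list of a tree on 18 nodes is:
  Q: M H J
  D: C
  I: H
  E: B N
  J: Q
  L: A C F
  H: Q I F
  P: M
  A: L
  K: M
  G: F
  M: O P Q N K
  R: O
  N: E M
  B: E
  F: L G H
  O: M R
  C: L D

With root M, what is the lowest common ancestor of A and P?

M

A's ancestor chain is A, L, F, H, Q, M and P's is P, M; they first meet at M.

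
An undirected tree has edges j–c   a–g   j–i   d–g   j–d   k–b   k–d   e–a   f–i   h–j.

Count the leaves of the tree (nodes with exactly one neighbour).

Degree-1 nodes: b, c, e, f, h — 5 of them.

5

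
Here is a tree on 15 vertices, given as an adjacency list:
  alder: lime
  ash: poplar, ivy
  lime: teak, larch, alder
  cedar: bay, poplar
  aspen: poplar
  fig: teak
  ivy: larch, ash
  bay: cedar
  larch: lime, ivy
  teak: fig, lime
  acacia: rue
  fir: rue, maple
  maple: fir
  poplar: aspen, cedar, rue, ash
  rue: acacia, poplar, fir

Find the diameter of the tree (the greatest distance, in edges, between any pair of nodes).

9

BFS from fig reaches maple last, at distance 9; BFS from maple confirms no node is farther.
Path: fig - teak - lime - larch - ivy - ash - poplar - rue - fir - maple.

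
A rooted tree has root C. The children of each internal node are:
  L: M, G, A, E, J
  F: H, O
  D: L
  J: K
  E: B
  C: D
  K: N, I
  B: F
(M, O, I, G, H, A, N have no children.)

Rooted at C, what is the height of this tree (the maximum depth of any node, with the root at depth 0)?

H sits deepest: C-D-L-E-B-F-H — 6 edges from the root.

6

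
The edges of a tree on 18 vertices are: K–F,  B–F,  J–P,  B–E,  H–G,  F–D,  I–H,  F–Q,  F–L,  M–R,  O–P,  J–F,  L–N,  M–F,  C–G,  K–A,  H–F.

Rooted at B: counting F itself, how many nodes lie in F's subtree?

Descendants of F (including itself): F, D, M, L, J, H, K, Q, R, N, P, I, G, A, O, C. That's 16.

16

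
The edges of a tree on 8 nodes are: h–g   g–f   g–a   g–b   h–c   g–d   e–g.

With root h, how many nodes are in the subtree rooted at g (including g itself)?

6

The subtree rooted at g contains: g, f, e, a, d, b — 6 nodes.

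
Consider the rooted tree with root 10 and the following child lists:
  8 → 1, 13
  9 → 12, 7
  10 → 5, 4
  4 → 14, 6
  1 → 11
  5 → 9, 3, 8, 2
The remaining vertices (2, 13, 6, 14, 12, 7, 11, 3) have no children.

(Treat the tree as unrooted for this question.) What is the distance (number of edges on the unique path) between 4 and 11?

5

Walking from 4: 4 - 10 - 5 - 8 - 1 - 11. Length 5.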